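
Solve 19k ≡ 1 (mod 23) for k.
19^(-1) ≡ 17 (mod 23). Verification: 19 × 17 = 323 ≡ 1 (mod 23)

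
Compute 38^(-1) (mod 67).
38^(-1) ≡ 30 (mod 67). Verification: 38 × 30 = 1140 ≡ 1 (mod 67)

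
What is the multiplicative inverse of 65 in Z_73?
65^(-1) ≡ 9 (mod 73). Verification: 65 × 9 = 585 ≡ 1 (mod 73)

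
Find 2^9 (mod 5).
9 = 8 + 1 (binary 1001). Repeated squaring mod 5: 2^1 ≡ 2; 2^2 ≡ 2² = 4 ≡ 4; 2^4 ≡ 4² = 16 ≡ 1; 2^8 ≡ 1² = 1 ≡ 1. Multiply: 2^9 = 2^8 × 2^1 ≡ 1 × 2 (mod 5): 1 × 2 = 2 ≡ 2. So 2^9 ≡ 2 (mod 5).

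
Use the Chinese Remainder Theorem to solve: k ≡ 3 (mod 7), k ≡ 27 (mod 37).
101

Using the Chinese Remainder Theorem:
M = product of moduli = 259
For equation 1: M_1 = 37, 37 ≡ 2 (mod 7), inverse of 37 mod 7 is 4 (check: 2 × 4 = 8 ≡ 1 (mod 7))
For equation 2: M_2 = 7, 7 ≡ 7 (mod 37), inverse of 7 mod 37 is 16 (check: 7 × 16 = 112 ≡ 1 (mod 37))
Combine: k ≡ Σ r_i×M_i×(M_i⁻¹ mod m_i) = 3×37×4 + 27×7×16 = 444 + 3024 = 3468
3468 mod 259 = 101
k ≡ 101 (mod 259)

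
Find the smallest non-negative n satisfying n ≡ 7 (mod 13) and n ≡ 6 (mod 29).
M = 13 × 29 = 377. M₁ = 29, y₁ ≡ 9 (mod 13). M₂ = 13, y₂ ≡ 9 (mod 29). n = 7×29×9 + 6×13×9 ≡ 267 (mod 377)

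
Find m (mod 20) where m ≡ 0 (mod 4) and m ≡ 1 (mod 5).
M = 4 × 5 = 20. M₁ = 5, y₁ ≡ 1 (mod 4). M₂ = 4, y₂ ≡ 4 (mod 5). m = 0×5×1 + 1×4×4 ≡ 16 (mod 20)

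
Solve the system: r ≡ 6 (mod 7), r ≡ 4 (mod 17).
M = 7 × 17 = 119. M₁ = 17, y₁ ≡ 5 (mod 7). M₂ = 7, y₂ ≡ 5 (mod 17). r = 6×17×5 + 4×7×5 ≡ 55 (mod 119)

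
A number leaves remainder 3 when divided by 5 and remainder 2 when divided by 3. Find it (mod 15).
M = 5 × 3 = 15. M₁ = 3, y₁ ≡ 2 (mod 5). M₂ = 5, y₂ ≡ 2 (mod 3). r = 3×3×2 + 2×5×2 ≡ 8 (mod 15)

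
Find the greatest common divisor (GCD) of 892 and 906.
2

Using the Euclidean algorithm:
892 = 0 × 906 + 892
906 = 1 × 892 + 14
892 = 63 × 14 + 10
14 = 1 × 10 + 4
10 = 2 × 4 + 2
4 = 2 × 2 + 0

GCD(892, 906) = 2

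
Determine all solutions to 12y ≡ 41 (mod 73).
46

Since gcd(12, 73) = 1 divides 41, a solution exists.
Multiply both sides by the inverse of 12 mod 73:
  12^(-1) mod 73 = 67
  x ≡ 67 × 41 ≡ 2747 ≡ 46 (mod 73)
Verification: 12 × 46 = 552 = 7 × 73 + 41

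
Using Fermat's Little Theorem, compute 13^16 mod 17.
By Fermat's Little Theorem, 13^{16} ≡ 1 (mod 17) since 17 is prime and gcd(13, 17) = 1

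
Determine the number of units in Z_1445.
1088

Prime factorization: 1445 = 5 × 17^2
Using the formula φ(n) = n × Π(1 - 1/p) for each prime factor p:
φ(1445) = 1445 × (1 - 1/5) × (1 - 1/17)
φ(1445) = 1088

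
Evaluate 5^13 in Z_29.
Using repeated squaring. 13 = 8 + 4 + 1 (binary 1101). Repeated squaring mod 29: 5^1 ≡ 5; 5^2 ≡ 5² = 25 ≡ 25; 5^4 ≡ 25² = 625 ≡ 16; 5^8 ≡ 16² = 256 ≡ 24. Multiply: 5^13 = 5^8 × 5^4 × 5^1 ≡ 24 × 16 × 5 (mod 29): 24 × 16 = 384 ≡ 7; 7 × 5 = 35 ≡ 6. So 5^13 ≡ 6 (mod 29).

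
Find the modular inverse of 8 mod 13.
8^(-1) ≡ 5 (mod 13). Verification: 8 × 5 = 40 ≡ 1 (mod 13)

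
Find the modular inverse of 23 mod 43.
23^(-1) ≡ 15 (mod 43). Verification: 23 × 15 = 345 ≡ 1 (mod 43)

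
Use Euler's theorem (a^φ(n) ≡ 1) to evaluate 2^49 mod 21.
By Euler: 2^{12} ≡ 1 (mod 21) since gcd(2, 21) = 1. 49 = 4×12 + 1. So 2^{49} ≡ 2^{1} ≡ 2 (mod 21)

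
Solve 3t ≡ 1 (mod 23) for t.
3^(-1) ≡ 8 (mod 23). Verification: 3 × 8 = 24 ≡ 1 (mod 23)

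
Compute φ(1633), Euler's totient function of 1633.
1540

Prime factorization: 1633 = 23 × 71
Using the formula φ(n) = n × Π(1 - 1/p) for each prime factor p:
φ(1633) = 1633 × (1 - 1/23) × (1 - 1/71)
φ(1633) = 1540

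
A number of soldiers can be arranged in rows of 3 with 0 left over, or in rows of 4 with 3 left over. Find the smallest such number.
M = 3 × 4 = 12. M₁ = 4, y₁ ≡ 1 (mod 3). M₂ = 3, y₂ ≡ 3 (mod 4). y = 0×4×1 + 3×3×3 ≡ 3 (mod 12). The smallest positive such number is 3.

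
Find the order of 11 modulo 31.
Powers of 11 mod 31: 11^1≡11, 11^2≡28, 11^3≡29, 11^4≡9, 11^5≡6, 11^6≡4, 11^7≡13, 11^8≡19, 11^9≡23, 11^10≡5, 11^11≡24, 11^12≡16, 11^13≡21, 11^14≡14, 11^15≡30, 11^16≡20, 11^17≡3, 11^18≡2, 11^19≡22, 11^20≡25, 11^21≡27, 11^22≡18, 11^23≡12, 11^24≡8, 11^25≡26, 11^26≡7, 11^27≡15, 11^28≡10, 11^29≡17, 11^30≡1. Order = 30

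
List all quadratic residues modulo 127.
QRs mod 127: {1, 2, 4, 8, 9, 11, 13, 15, 16, 17, 18, 19, 21, 22, 25, 26, 30, 31, 32, 34, 35, 36, 37, 38, 41, 42, 44, 47, 49, 50, 52, 60, 61, 62, 64, 68, 69, 70, 71, 72, 73, 74, 76, 79, 81, 82, 84, 87, 88, 94, 98, 99, 100, 103, 104, 107, 113, 115, 117, 120, 121, 122, 124}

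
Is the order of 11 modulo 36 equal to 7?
No, the actual order is 6, not 7.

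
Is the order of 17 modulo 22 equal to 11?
No, the actual order is 10, not 11.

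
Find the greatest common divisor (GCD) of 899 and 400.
1

Using the Euclidean algorithm:
899 = 2 × 400 + 99
400 = 4 × 99 + 4
99 = 24 × 4 + 3
4 = 1 × 3 + 1
3 = 3 × 1 + 0

GCD(899, 400) = 1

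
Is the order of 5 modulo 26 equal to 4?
Yes, ord_26(5) = 4.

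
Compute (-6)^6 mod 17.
(-6) ≡ 11 (mod 17). 6 = 4 + 2 (binary 110). Repeated squaring mod 17: 11^1 ≡ 11; 11^2 ≡ 11² = 121 ≡ 2; 11^4 ≡ 2² = 4 ≡ 4. Multiply: (-6)^6 ≡ 11^4 × 11^2 ≡ 4 × 2 (mod 17): 4 × 2 = 8 ≡ 8. So (-6)^6 ≡ 8 (mod 17).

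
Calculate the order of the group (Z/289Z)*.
272

Prime factorization: 289 = 17^2
Using the formula φ(n) = n × Π(1 - 1/p) for each prime factor p:
φ(289) = 289 × (1 - 1/17)
φ(289) = 272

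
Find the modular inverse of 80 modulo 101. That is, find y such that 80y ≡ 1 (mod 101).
24

Using Extended Euclidean Algorithm:
gcd(80, 101) = 1
Bezout coefficients: 80 × 24 + 101 × -19 = 1
So 80 × 24 ≡ 1 (mod 101)
The inverse is 24 mod 101 = 24
Verification: 80 × 24 = 1920 = 19 × 101 + 1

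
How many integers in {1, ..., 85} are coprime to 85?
64

Prime factorization: 85 = 5 × 17
Using the formula φ(n) = n × Π(1 - 1/p) for each prime factor p:
φ(85) = 85 × (1 - 1/5) × (1 - 1/17)
φ(85) = 64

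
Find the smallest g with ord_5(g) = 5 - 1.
p - 1 = 4 has prime divisors 2. h is a primitive root mod 5 iff h^(4/q) ≢ 1 (mod 5) for each such q.
h = 2: 2^2 ≡ 4 (mod 5); none is 1, so 2 has order 4 and is a primitive root.
The smallest primitive root mod 5 is g = 2.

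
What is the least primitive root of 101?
2

A primitive root g modulo p has order p-1 = 100
Prime divisors of 100: [2, 5]
g is a primitive root iff g^(100/q) ≢ 1 (mod 101) for each prime divisor q
Testing small values:
  g = 2: 2^50 ≡ 100, 2^20 ≡ 95 (mod 101) → none is 1, primitive root!
The smallest primitive root is 2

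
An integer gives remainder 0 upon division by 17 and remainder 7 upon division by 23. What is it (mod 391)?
M = 17 × 23 = 391. M₁ = 23, y₁ ≡ 3 (mod 17). M₂ = 17, y₂ ≡ 19 (mod 23). t = 0×23×3 + 7×17×19 ≡ 306 (mod 391). The smallest positive such number is 306.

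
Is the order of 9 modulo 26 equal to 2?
No, the actual order is 3, not 2.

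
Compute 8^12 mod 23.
Using repeated squaring. 12 = 8 + 4 (binary 1100). Repeated squaring mod 23: 8^1 ≡ 8; 8^2 ≡ 8² = 64 ≡ 18; 8^4 ≡ 18² = 324 ≡ 2; 8^8 ≡ 2² = 4 ≡ 4. Multiply: 8^12 = 8^8 × 8^4 ≡ 4 × 2 (mod 23): 4 × 2 = 8 ≡ 8. So 8^12 ≡ 8 (mod 23).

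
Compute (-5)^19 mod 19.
Using Fermat: (-5)^{18} ≡ 1 (mod 19). 19 ≡ 1 (mod 18). So (-5)^{19} ≡ (-5)^{1} ≡ 14 (mod 19)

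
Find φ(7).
6

Prime factorization: 7 = 7
Using the formula φ(n) = n × Π(1 - 1/p) for each prime factor p:
φ(7) = 7 × (1 - 1/7)
φ(7) = 6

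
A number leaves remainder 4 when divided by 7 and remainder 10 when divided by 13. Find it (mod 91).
M = 7 × 13 = 91. M₁ = 13, y₁ ≡ 6 (mod 7). M₂ = 7, y₂ ≡ 2 (mod 13). z = 4×13×6 + 10×7×2 ≡ 88 (mod 91)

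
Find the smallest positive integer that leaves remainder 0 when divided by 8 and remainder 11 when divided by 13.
M = 8 × 13 = 104. M₁ = 13, y₁ ≡ 5 (mod 8). M₂ = 8, y₂ ≡ 5 (mod 13). r = 0×13×5 + 11×8×5 ≡ 24 (mod 104). The smallest positive such number is 24.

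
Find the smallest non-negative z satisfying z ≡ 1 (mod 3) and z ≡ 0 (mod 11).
M = 3 × 11 = 33. M₁ = 11, y₁ ≡ 2 (mod 3). M₂ = 3, y₂ ≡ 4 (mod 11). z = 1×11×2 + 0×3×4 ≡ 22 (mod 33)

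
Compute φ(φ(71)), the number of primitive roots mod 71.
Number of primitive roots mod 71 = φ(70) = 24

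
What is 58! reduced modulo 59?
By Wilson's theorem, (58)! ≡ -1 ≡ 58 (mod 59)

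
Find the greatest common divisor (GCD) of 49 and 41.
1

Using the Euclidean algorithm:
49 = 1 × 41 + 8
41 = 5 × 8 + 1
8 = 8 × 1 + 0

GCD(49, 41) = 1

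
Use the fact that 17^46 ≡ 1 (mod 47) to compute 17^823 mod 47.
By Fermat: 17^{46} ≡ 1 (mod 47). 823 ≡ 41 (mod 46). So 17^{823} ≡ 17^{41} ≡ 18 (mod 47)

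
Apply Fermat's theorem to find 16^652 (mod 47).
By Fermat: 16^{46} ≡ 1 (mod 47). 652 ≡ 8 (mod 46). So 16^{652} ≡ 16^{8} ≡ 42 (mod 47)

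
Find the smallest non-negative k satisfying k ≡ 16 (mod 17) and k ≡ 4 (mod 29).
M = 17 × 29 = 493. M₁ = 29, y₁ ≡ 10 (mod 17). M₂ = 17, y₂ ≡ 12 (mod 29). k = 16×29×10 + 4×17×12 ≡ 33 (mod 493)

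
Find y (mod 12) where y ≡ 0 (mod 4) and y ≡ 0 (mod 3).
M = 4 × 3 = 12. M₁ = 3, y₁ ≡ 3 (mod 4). M₂ = 4, y₂ ≡ 1 (mod 3). y = 0×3×3 + 0×4×1 ≡ 0 (mod 12)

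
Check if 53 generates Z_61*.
p - 1 = 60 has prime divisors 2, 3, 5. Check 53^(60/q) mod 61 for each: 53^(60/2) = 53^30 ≡ 60, 53^(60/3) = 53^20 ≡ 1, 53^(60/5) = 53^12 ≡ 58 (mod 61). Since 53^20 ≡ 1 (mod 61), the order of 53 divides 20 (in fact the order is 20) ≠ 60, so it is not a primitive root.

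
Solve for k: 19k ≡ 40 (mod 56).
8

Since gcd(19, 56) = 1 divides 40, a solution exists.
Multiply both sides by the inverse of 19 mod 56:
  19^(-1) mod 56 = 3
  x ≡ 3 × 40 ≡ 120 ≡ 8 (mod 56)
Verification: 19 × 8 = 152 = 2 × 56 + 40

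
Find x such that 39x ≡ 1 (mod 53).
39^(-1) ≡ 34 (mod 53). Verification: 39 × 34 = 1326 ≡ 1 (mod 53)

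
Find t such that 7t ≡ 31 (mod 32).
9

Since gcd(7, 32) = 1 divides 31, a solution exists.
Multiply both sides by the inverse of 7 mod 32:
  7^(-1) mod 32 = 23
  x ≡ 23 × 31 ≡ 713 ≡ 9 (mod 32)
Verification: 7 × 9 = 63 = 1 × 32 + 31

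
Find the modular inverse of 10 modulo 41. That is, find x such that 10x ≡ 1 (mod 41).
37

Using Extended Euclidean Algorithm:
gcd(10, 41) = 1
Bezout coefficients: 10 × -4 + 41 × 1 = 1
So 10 × -4 ≡ 1 (mod 41)
The inverse is -4 mod 41 = 37
Verification: 10 × 37 = 370 = 9 × 41 + 1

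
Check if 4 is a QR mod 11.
By Euler's criterion: 4^{5} ≡ 1 (mod 11). Since this equals 1, 4 is a QR.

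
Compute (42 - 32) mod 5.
0

(42 - 32) = 10
10 mod 5 = 0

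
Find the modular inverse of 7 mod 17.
7^(-1) ≡ 5 (mod 17). Verification: 7 × 5 = 35 ≡ 1 (mod 17)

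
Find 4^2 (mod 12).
2 = 2 (binary 10). Repeated squaring mod 12: 4^1 ≡ 4; 4^2 ≡ 4² = 16 ≡ 4. So 4^2 ≡ 4 (mod 12).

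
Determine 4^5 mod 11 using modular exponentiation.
5 = 4 + 1 (binary 101). Repeated squaring mod 11: 4^1 ≡ 4; 4^2 ≡ 4² = 16 ≡ 5; 4^4 ≡ 5² = 25 ≡ 3. Multiply: 4^5 = 4^4 × 4^1 ≡ 3 × 4 (mod 11): 3 × 4 = 12 ≡ 1. So 4^5 ≡ 1 (mod 11).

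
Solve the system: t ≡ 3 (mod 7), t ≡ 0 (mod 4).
M = 7 × 4 = 28. M₁ = 4, y₁ ≡ 2 (mod 7). M₂ = 7, y₂ ≡ 3 (mod 4). t = 3×4×2 + 0×7×3 ≡ 24 (mod 28)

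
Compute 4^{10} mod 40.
16

Using successive squaring:
Binary expansion of 10: 1010
Powers of 4 mod 40 (each is the square of the previous):
  4^1 ≡ 4 (mod 40)
  4^2 ≡ 4² = 16 ≡ 16 (mod 40)
  4^4 ≡ 16² = 256 ≡ 16 (mod 40)
  4^8 ≡ 16² = 256 ≡ 16 (mod 40)
10 = 8 + 2, so 4^10 = 4^8 × 4^2 ≡ 16 × 16 (mod 40)
Multiplying step by step:
  16 × 16 = 256 ≡ 16 (mod 40)
Result: 4^10 ≡ 16 (mod 40)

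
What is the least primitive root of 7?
3

A primitive root g modulo p has order p-1 = 6
Prime divisors of 6: [2, 3]
g is a primitive root iff g^(6/q) ≢ 1 (mod 7) for each prime divisor q
Testing small values:
  g = 2: 2^3 ≡ 1, 2^2 ≡ 4 (mod 7) → 2^3 ≡ 1, not primitive root
  g = 3: 3^3 ≡ 6, 3^2 ≡ 2 (mod 7) → none is 1, primitive root!
The smallest primitive root is 3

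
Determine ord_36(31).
Powers of 31 mod 36: 31^1≡31, 31^2≡25, 31^3≡19, 31^4≡13, 31^5≡7, 31^6≡1. Order = 6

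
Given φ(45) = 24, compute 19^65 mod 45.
By Euler: 19^{24} ≡ 1 (mod 45) since gcd(19, 45) = 1. 65 = 2×24 + 17. So 19^{65} ≡ 19^{17} ≡ 19 (mod 45)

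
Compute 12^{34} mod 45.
9

Using successive squaring:
Binary expansion of 34: 100010
Powers of 12 mod 45 (each is the square of the previous):
  12^1 ≡ 12 (mod 45)
  12^2 ≡ 12² = 144 ≡ 9 (mod 45)
  12^4 ≡ 9² = 81 ≡ 36 (mod 45)
  12^8 ≡ 36² = 1296 ≡ 36 (mod 45)
  12^16 ≡ 36² = 1296 ≡ 36 (mod 45)
  12^32 ≡ 36² = 1296 ≡ 36 (mod 45)
34 = 32 + 2, so 12^34 = 12^32 × 12^2 ≡ 36 × 9 (mod 45)
Multiplying step by step:
  36 × 9 = 324 ≡ 9 (mod 45)
Result: 12^34 ≡ 9 (mod 45)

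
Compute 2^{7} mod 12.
8

Using successive squaring:
Binary expansion of 7: 111
Powers of 2 mod 12 (each is the square of the previous):
  2^1 ≡ 2 (mod 12)
  2^2 ≡ 2² = 4 ≡ 4 (mod 12)
  2^4 ≡ 4² = 16 ≡ 4 (mod 12)
7 = 4 + 2 + 1, so 2^7 = 2^4 × 2^2 × 2^1 ≡ 4 × 4 × 2 (mod 12)
Multiplying step by step:
  4 × 4 = 16 ≡ 4 (mod 12)
  4 × 2 = 8 ≡ 8 (mod 12)
Result: 2^7 ≡ 8 (mod 12)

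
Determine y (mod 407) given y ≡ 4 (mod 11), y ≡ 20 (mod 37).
279

Using the Chinese Remainder Theorem:
M = product of moduli = 407
For equation 1: M_1 = 37, 37 ≡ 4 (mod 11), inverse of 37 mod 11 is 3 (check: 4 × 3 = 12 ≡ 1 (mod 11))
For equation 2: M_2 = 11, 11 ≡ 11 (mod 37), inverse of 11 mod 37 is 27 (check: 11 × 27 = 297 ≡ 1 (mod 37))
Combine: y ≡ Σ r_i×M_i×(M_i⁻¹ mod m_i) = 4×37×3 + 20×11×27 = 444 + 5940 = 6384
6384 mod 407 = 279
y ≡ 279 (mod 407)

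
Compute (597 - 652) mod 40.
25

(597 - 652) = -55
-55 mod 40 = 25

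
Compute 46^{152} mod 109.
45

Using successive squaring:
Binary expansion of 152: 10011000
Powers of 46 mod 109 (each is the square of the previous):
  46^1 ≡ 46 (mod 109)
  46^2 ≡ 46² = 2116 ≡ 45 (mod 109)
  46^4 ≡ 45² = 2025 ≡ 63 (mod 109)
  46^8 ≡ 63² = 3969 ≡ 45 (mod 109)
  46^16 ≡ 45² = 2025 ≡ 63 (mod 109)
  46^32 ≡ 63² = 3969 ≡ 45 (mod 109)
  46^64 ≡ 45² = 2025 ≡ 63 (mod 109)
  46^128 ≡ 63² = 3969 ≡ 45 (mod 109)
152 = 128 + 16 + 8, so 46^152 = 46^128 × 46^16 × 46^8 ≡ 45 × 63 × 45 (mod 109)
Multiplying step by step:
  45 × 63 = 2835 ≡ 1 (mod 109)
  1 × 45 = 45 ≡ 45 (mod 109)
Result: 46^152 ≡ 45 (mod 109)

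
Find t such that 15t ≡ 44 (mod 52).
48

Since gcd(15, 52) = 1 divides 44, a solution exists.
Multiply both sides by the inverse of 15 mod 52:
  15^(-1) mod 52 = 7
  x ≡ 7 × 44 ≡ 308 ≡ 48 (mod 52)
Verification: 15 × 48 = 720 = 13 × 52 + 44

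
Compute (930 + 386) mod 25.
16

(930 + 386) = 1316
1316 mod 25 = 16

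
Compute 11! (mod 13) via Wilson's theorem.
(12)! = (11)! × (12) ≡ -1 (mod 13). So (11)! ≡ -1 × (12)^(-1) ≡ (-1)×(-1) = 1 (mod 13)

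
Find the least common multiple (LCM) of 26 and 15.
390

First find GCD(26, 15) using the Euclidean algorithm:
26 = 1 × 15 + 11
15 = 1 × 11 + 4
11 = 2 × 4 + 3
4 = 1 × 3 + 1
3 = 3 × 1 + 0
GCD(26, 15) = 1

LCM formula: LCM(a, b) = (a × b) / GCD(a, b)
LCM(26, 15) = (26 × 15) / 1
LCM(26, 15) = 390 / 1
LCM(26, 15) = 390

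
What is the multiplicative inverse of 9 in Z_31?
9^(-1) ≡ 7 (mod 31). Verification: 9 × 7 = 63 ≡ 1 (mod 31)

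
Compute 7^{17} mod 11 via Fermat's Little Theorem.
6

By Fermat's Little Theorem, a^(p-1) ≡ 1 (mod p) for prime p and gcd(a, p) = 1
Here p = 11, so 7^10 ≡ 1 (mod 11)
We can reduce the exponent: 17 mod 10 = 7
So 7^17 ≡ 7^7 (mod 11)
Computing: 7^7 mod 11 = 6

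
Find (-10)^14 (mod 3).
Using Fermat: (-10)^{2} ≡ 1 (mod 3). 14 ≡ 0 (mod 2). So (-10)^{14} ≡ (-10)^{0} ≡ 1 (mod 3)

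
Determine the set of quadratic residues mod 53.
QRs mod 53: {1, 4, 6, 7, 9, 10, 11, 13, 15, 16, 17, 24, 25, 28, 29, 36, 37, 38, 40, 42, 43, 44, 46, 47, 49, 52}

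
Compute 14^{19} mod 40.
24

Using successive squaring:
Binary expansion of 19: 10011
Powers of 14 mod 40 (each is the square of the previous):
  14^1 ≡ 14 (mod 40)
  14^2 ≡ 14² = 196 ≡ 36 (mod 40)
  14^4 ≡ 36² = 1296 ≡ 16 (mod 40)
  14^8 ≡ 16² = 256 ≡ 16 (mod 40)
  14^16 ≡ 16² = 256 ≡ 16 (mod 40)
19 = 16 + 2 + 1, so 14^19 = 14^16 × 14^2 × 14^1 ≡ 16 × 36 × 14 (mod 40)
Multiplying step by step:
  16 × 36 = 576 ≡ 16 (mod 40)
  16 × 14 = 224 ≡ 24 (mod 40)
Result: 14^19 ≡ 24 (mod 40)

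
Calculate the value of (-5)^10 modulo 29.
(-5) ≡ 24 (mod 29). 10 = 8 + 2 (binary 1010). Repeated squaring mod 29: 24^1 ≡ 24; 24^2 ≡ 24² = 576 ≡ 25; 24^4 ≡ 25² = 625 ≡ 16; 24^8 ≡ 16² = 256 ≡ 24. Multiply: (-5)^10 ≡ 24^8 × 24^2 ≡ 24 × 25 (mod 29): 24 × 25 = 600 ≡ 20. So (-5)^10 ≡ 20 (mod 29).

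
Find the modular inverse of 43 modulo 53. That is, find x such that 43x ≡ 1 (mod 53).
37

Using Extended Euclidean Algorithm:
gcd(43, 53) = 1
Bezout coefficients: 43 × -16 + 53 × 13 = 1
So 43 × -16 ≡ 1 (mod 53)
The inverse is -16 mod 53 = 37
Verification: 43 × 37 = 1591 = 30 × 53 + 1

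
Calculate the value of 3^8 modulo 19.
8 = 8 (binary 1000). Repeated squaring mod 19: 3^1 ≡ 3; 3^2 ≡ 3² = 9 ≡ 9; 3^4 ≡ 9² = 81 ≡ 5; 3^8 ≡ 5² = 25 ≡ 6. So 3^8 ≡ 6 (mod 19).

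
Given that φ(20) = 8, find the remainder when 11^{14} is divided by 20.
By Euler: 11^{8} ≡ 1 (mod 20) since gcd(11, 20) = 1. 14 = 1×8 + 6. So 11^{14} ≡ 11^{6} ≡ 1 (mod 20)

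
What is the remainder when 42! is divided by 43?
By Wilson's theorem, (42)! ≡ -1 ≡ 42 (mod 43)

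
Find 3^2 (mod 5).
2 = 2 (binary 10). Repeated squaring mod 5: 3^1 ≡ 3; 3^2 ≡ 3² = 9 ≡ 4. So 3^2 ≡ 4 (mod 5).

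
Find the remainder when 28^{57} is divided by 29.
By Fermat: 28^{28} ≡ 1 (mod 29). 57 = 2×28 + 1. So 28^{57} ≡ 28^{1} ≡ 28 (mod 29)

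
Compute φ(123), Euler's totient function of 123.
80

Prime factorization: 123 = 3 × 41
Using the formula φ(n) = n × Π(1 - 1/p) for each prime factor p:
φ(123) = 123 × (1 - 1/3) × (1 - 1/41)
φ(123) = 80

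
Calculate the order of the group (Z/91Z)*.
72

Prime factorization: 91 = 7 × 13
Using the formula φ(n) = n × Π(1 - 1/p) for each prime factor p:
φ(91) = 91 × (1 - 1/7) × (1 - 1/13)
φ(91) = 72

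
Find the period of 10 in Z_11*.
Powers of 10 mod 11: 10^1≡10, 10^2≡1. Order = 2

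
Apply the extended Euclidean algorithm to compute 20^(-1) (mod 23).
Extended GCD: 20(-8) + 23(7) = 1. So 20^(-1) ≡ 15 ≡ 15 (mod 23). Verify: 20 × 15 = 300 ≡ 1 (mod 23)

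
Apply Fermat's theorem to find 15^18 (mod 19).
By Fermat's Little Theorem, 15^{18} ≡ 1 (mod 19) since 19 is prime and gcd(15, 19) = 1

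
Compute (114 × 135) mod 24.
6

(114 × 135) = 15390
15390 mod 24 = 6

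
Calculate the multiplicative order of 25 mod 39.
Powers of 25 mod 39: 25^1≡25, 25^2≡1. Order = 2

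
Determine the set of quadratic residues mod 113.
QRs mod 113: {1, 2, 4, 7, 8, 9, 11, 13, 14, 15, 16, 18, 22, 25, 26, 28, 30, 31, 32, 36, 41, 44, 49, 50, 51, 52, 53, 56, 57, 60, 61, 62, 63, 64, 69, 72, 77, 81, 82, 83, 85, 87, 88, 91, 95, 97, 98, 99, 100, 102, 104, 105, 106, 109, 111, 112}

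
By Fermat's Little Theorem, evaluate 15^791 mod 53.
By Fermat: 15^{52} ≡ 1 (mod 53). 791 ≡ 11 (mod 52). So 15^{791} ≡ 15^{11} ≡ 49 (mod 53)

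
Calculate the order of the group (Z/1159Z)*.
1080

Prime factorization: 1159 = 19 × 61
Using the formula φ(n) = n × Π(1 - 1/p) for each prime factor p:
φ(1159) = 1159 × (1 - 1/19) × (1 - 1/61)
φ(1159) = 1080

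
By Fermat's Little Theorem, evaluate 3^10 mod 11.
By Fermat's Little Theorem, 3^{10} ≡ 1 (mod 11) since 11 is prime and gcd(3, 11) = 1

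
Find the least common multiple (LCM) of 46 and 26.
598

First find GCD(46, 26) using the Euclidean algorithm:
46 = 1 × 26 + 20
26 = 1 × 20 + 6
20 = 3 × 6 + 2
6 = 3 × 2 + 0
GCD(46, 26) = 2

LCM formula: LCM(a, b) = (a × b) / GCD(a, b)
LCM(46, 26) = (46 × 26) / 2
LCM(46, 26) = 1196 / 2
LCM(46, 26) = 598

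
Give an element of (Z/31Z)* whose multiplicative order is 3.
5 has order 3 mod 31 since 5^{3} ≡ 1 (mod 31) and no smaller power works.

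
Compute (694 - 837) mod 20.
17

(694 - 837) = -143
-143 mod 20 = 17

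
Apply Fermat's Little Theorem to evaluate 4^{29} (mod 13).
10

By Fermat's Little Theorem, a^(p-1) ≡ 1 (mod p) for prime p and gcd(a, p) = 1
Here p = 13, so 4^12 ≡ 1 (mod 13)
We can reduce the exponent: 29 mod 12 = 5
So 4^29 ≡ 4^5 (mod 13)
Computing: 4^5 mod 13 = 10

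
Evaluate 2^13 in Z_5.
Using Fermat: 2^{4} ≡ 1 (mod 5). 13 ≡ 1 (mod 4). So 2^{13} ≡ 2^{1} ≡ 2 (mod 5)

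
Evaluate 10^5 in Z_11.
5 = 4 + 1 (binary 101). Repeated squaring mod 11: 10^1 ≡ 10; 10^2 ≡ 10² = 100 ≡ 1; 10^4 ≡ 1² = 1 ≡ 1. Multiply: 10^5 = 10^4 × 10^1 ≡ 1 × 10 (mod 11): 1 × 10 = 10 ≡ 10. So 10^5 ≡ 10 (mod 11).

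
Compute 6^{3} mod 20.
16

Using successive squaring:
Binary expansion of 3: 11
Powers of 6 mod 20 (each is the square of the previous):
  6^1 ≡ 6 (mod 20)
  6^2 ≡ 6² = 36 ≡ 16 (mod 20)
3 = 2 + 1, so 6^3 = 6^2 × 6^1 ≡ 16 × 6 (mod 20)
Multiplying step by step:
  16 × 6 = 96 ≡ 16 (mod 20)
Result: 6^3 ≡ 16 (mod 20)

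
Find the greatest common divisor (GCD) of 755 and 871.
1

Using the Euclidean algorithm:
755 = 0 × 871 + 755
871 = 1 × 755 + 116
755 = 6 × 116 + 59
116 = 1 × 59 + 57
59 = 1 × 57 + 2
57 = 28 × 2 + 1
2 = 2 × 1 + 0

GCD(755, 871) = 1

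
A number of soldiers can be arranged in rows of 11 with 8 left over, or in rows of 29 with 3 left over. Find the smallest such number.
M = 11 × 29 = 319. M₁ = 29, y₁ ≡ 8 (mod 11). M₂ = 11, y₂ ≡ 8 (mod 29). n = 8×29×8 + 3×11×8 ≡ 206 (mod 319). The smallest positive such number is 206.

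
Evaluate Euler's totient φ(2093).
1584

Prime factorization: 2093 = 7 × 13 × 23
Using the formula φ(n) = n × Π(1 - 1/p) for each prime factor p:
φ(2093) = 2093 × (1 - 1/7) × (1 - 1/13) × (1 - 1/23)
φ(2093) = 1584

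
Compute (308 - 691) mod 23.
8

(308 - 691) = -383
-383 mod 23 = 8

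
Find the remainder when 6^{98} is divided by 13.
By Fermat: 6^{12} ≡ 1 (mod 13). 98 = 8×12 + 2. So 6^{98} ≡ 6^{2} ≡ 10 (mod 13)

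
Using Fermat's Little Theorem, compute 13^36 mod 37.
By Fermat's Little Theorem, 13^{36} ≡ 1 (mod 37) since 37 is prime and gcd(13, 37) = 1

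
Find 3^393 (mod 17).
Using Fermat: 3^{16} ≡ 1 (mod 17). 393 ≡ 9 (mod 16). So 3^{393} ≡ 3^{9} ≡ 14 (mod 17)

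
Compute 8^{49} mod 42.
8

Using successive squaring:
Binary expansion of 49: 110001
Powers of 8 mod 42 (each is the square of the previous):
  8^1 ≡ 8 (mod 42)
  8^2 ≡ 8² = 64 ≡ 22 (mod 42)
  8^4 ≡ 22² = 484 ≡ 22 (mod 42)
  8^8 ≡ 22² = 484 ≡ 22 (mod 42)
  8^16 ≡ 22² = 484 ≡ 22 (mod 42)
  8^32 ≡ 22² = 484 ≡ 22 (mod 42)
49 = 32 + 16 + 1, so 8^49 = 8^32 × 8^16 × 8^1 ≡ 22 × 22 × 8 (mod 42)
Multiplying step by step:
  22 × 22 = 484 ≡ 22 (mod 42)
  22 × 8 = 176 ≡ 8 (mod 42)
Result: 8^49 ≡ 8 (mod 42)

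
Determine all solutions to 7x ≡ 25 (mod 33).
13

Since gcd(7, 33) = 1 divides 25, a solution exists.
Multiply both sides by the inverse of 7 mod 33:
  7^(-1) mod 33 = 19
  x ≡ 19 × 25 ≡ 475 ≡ 13 (mod 33)
Verification: 7 × 13 = 91 = 2 × 33 + 25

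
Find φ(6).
2

Prime factorization: 6 = 2 × 3
Using the formula φ(n) = n × Π(1 - 1/p) for each prime factor p:
φ(6) = 6 × (1 - 1/2) × (1 - 1/3)
φ(6) = 2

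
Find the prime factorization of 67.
67

Divide by primes starting from smallest:
67 ÷ 67 = 1

67 = 67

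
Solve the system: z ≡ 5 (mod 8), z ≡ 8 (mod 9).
M = 8 × 9 = 72. M₁ = 9, y₁ ≡ 1 (mod 8). M₂ = 8, y₂ ≡ 8 (mod 9). z = 5×9×1 + 8×8×8 ≡ 53 (mod 72)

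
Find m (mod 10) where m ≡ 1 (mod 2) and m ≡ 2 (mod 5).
M = 2 × 5 = 10. M₁ = 5, y₁ ≡ 1 (mod 2). M₂ = 2, y₂ ≡ 3 (mod 5). m = 1×5×1 + 2×2×3 ≡ 7 (mod 10)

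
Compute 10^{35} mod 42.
40

Using successive squaring:
Binary expansion of 35: 100011
Powers of 10 mod 42 (each is the square of the previous):
  10^1 ≡ 10 (mod 42)
  10^2 ≡ 10² = 100 ≡ 16 (mod 42)
  10^4 ≡ 16² = 256 ≡ 4 (mod 42)
  10^8 ≡ 4² = 16 ≡ 16 (mod 42)
  10^16 ≡ 16² = 256 ≡ 4 (mod 42)
  10^32 ≡ 4² = 16 ≡ 16 (mod 42)
35 = 32 + 2 + 1, so 10^35 = 10^32 × 10^2 × 10^1 ≡ 16 × 16 × 10 (mod 42)
Multiplying step by step:
  16 × 16 = 256 ≡ 4 (mod 42)
  4 × 10 = 40 ≡ 40 (mod 42)
Result: 10^35 ≡ 40 (mod 42)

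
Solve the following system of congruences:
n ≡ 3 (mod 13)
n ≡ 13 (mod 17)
81

Using the Chinese Remainder Theorem:
M = product of moduli = 221
For equation 1: M_1 = 17, 17 ≡ 4 (mod 13), inverse of 17 mod 13 is 10 (check: 4 × 10 = 40 ≡ 1 (mod 13))
For equation 2: M_2 = 13, 13 ≡ 13 (mod 17), inverse of 13 mod 17 is 4 (check: 13 × 4 = 52 ≡ 1 (mod 17))
Combine: n ≡ Σ r_i×M_i×(M_i⁻¹ mod m_i) = 3×17×10 + 13×13×4 = 510 + 676 = 1186
1186 mod 221 = 81
n ≡ 81 (mod 221)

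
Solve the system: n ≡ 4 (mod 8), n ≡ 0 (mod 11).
M = 8 × 11 = 88. M₁ = 11, y₁ ≡ 3 (mod 8). M₂ = 8, y₂ ≡ 7 (mod 11). n = 4×11×3 + 0×8×7 ≡ 44 (mod 88)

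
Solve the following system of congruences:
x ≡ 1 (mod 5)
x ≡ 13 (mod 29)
71

Using the Chinese Remainder Theorem:
M = product of moduli = 145
For equation 1: M_1 = 29, 29 ≡ 4 (mod 5), inverse of 29 mod 5 is 4 (check: 4 × 4 = 16 ≡ 1 (mod 5))
For equation 2: M_2 = 5, 5 ≡ 5 (mod 29), inverse of 5 mod 29 is 6 (check: 5 × 6 = 30 ≡ 1 (mod 29))
Combine: x ≡ Σ r_i×M_i×(M_i⁻¹ mod m_i) = 1×29×4 + 13×5×6 = 116 + 390 = 506
506 mod 145 = 71
x ≡ 71 (mod 145)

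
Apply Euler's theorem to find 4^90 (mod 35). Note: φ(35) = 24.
By Euler: 4^{24} ≡ 1 (mod 35) since gcd(4, 35) = 1. 90 = 3×24 + 18. So 4^{90} ≡ 4^{18} ≡ 1 (mod 35)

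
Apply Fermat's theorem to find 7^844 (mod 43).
By Fermat: 7^{42} ≡ 1 (mod 43). 844 ≡ 4 (mod 42). So 7^{844} ≡ 7^{4} ≡ 36 (mod 43)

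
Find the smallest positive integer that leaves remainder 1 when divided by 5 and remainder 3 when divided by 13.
M = 5 × 13 = 65. M₁ = 13, y₁ ≡ 2 (mod 5). M₂ = 5, y₂ ≡ 8 (mod 13). x = 1×13×2 + 3×5×8 ≡ 16 (mod 65). The smallest positive such number is 16.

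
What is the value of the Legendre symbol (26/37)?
(26/37) = 26^{18} mod 37 = 1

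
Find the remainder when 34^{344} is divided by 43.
By Fermat: 34^{42} ≡ 1 (mod 43). 344 = 8×42 + 8. So 34^{344} ≡ 34^{8} ≡ 23 (mod 43)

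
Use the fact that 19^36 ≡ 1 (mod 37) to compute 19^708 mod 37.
By Fermat: 19^{36} ≡ 1 (mod 37). 708 ≡ 24 (mod 36). So 19^{708} ≡ 19^{24} ≡ 26 (mod 37)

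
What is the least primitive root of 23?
5

A primitive root g modulo p has order p-1 = 22
Prime divisors of 22: [2, 11]
g is a primitive root iff g^(22/q) ≢ 1 (mod 23) for each prime divisor q
Testing small values:
  g = 2: 2^11 ≡ 1, 2^2 ≡ 4 (mod 23) → 2^11 ≡ 1, not primitive root
  g = 3: 3^11 ≡ 1, 3^2 ≡ 9 (mod 23) → 3^11 ≡ 1, not primitive root
  g = 4: 4^11 ≡ 1, 4^2 ≡ 16 (mod 23) → 4^11 ≡ 1, not primitive root
  g = 5: 5^11 ≡ 22, 5^2 ≡ 2 (mod 23) → none is 1, primitive root!
The smallest primitive root is 5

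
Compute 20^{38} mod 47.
16

Using successive squaring:
Binary expansion of 38: 100110
Powers of 20 mod 47 (each is the square of the previous):
  20^1 ≡ 20 (mod 47)
  20^2 ≡ 20² = 400 ≡ 24 (mod 47)
  20^4 ≡ 24² = 576 ≡ 12 (mod 47)
  20^8 ≡ 12² = 144 ≡ 3 (mod 47)
  20^16 ≡ 3² = 9 ≡ 9 (mod 47)
  20^32 ≡ 9² = 81 ≡ 34 (mod 47)
38 = 32 + 4 + 2, so 20^38 = 20^32 × 20^4 × 20^2 ≡ 34 × 12 × 24 (mod 47)
Multiplying step by step:
  34 × 12 = 408 ≡ 32 (mod 47)
  32 × 24 = 768 ≡ 16 (mod 47)
Result: 20^38 ≡ 16 (mod 47)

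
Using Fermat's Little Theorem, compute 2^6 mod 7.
By Fermat's Little Theorem, 2^{6} ≡ 1 (mod 7) since 7 is prime and gcd(2, 7) = 1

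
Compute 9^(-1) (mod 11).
9^(-1) ≡ 5 (mod 11). Verification: 9 × 5 = 45 ≡ 1 (mod 11)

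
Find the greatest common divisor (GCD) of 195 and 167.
1

Using the Euclidean algorithm:
195 = 1 × 167 + 28
167 = 5 × 28 + 27
28 = 1 × 27 + 1
27 = 27 × 1 + 0

GCD(195, 167) = 1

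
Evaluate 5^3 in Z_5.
5 ≡ 0 (mod 5). 3 = 2 + 1 (binary 11). Repeated squaring mod 5: 0^1 ≡ 0; 0^2 ≡ 0² = 0 ≡ 0. Multiply: 5^3 ≡ 0^2 × 0^1 ≡ 0 × 0 (mod 5): 0 × 0 = 0 ≡ 0. So 5^3 ≡ 0 (mod 5).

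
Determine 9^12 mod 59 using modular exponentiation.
Using repeated squaring. 12 = 8 + 4 (binary 1100). Repeated squaring mod 59: 9^1 ≡ 9; 9^2 ≡ 9² = 81 ≡ 22; 9^4 ≡ 22² = 484 ≡ 12; 9^8 ≡ 12² = 144 ≡ 26. Multiply: 9^12 = 9^8 × 9^4 ≡ 26 × 12 (mod 59): 26 × 12 = 312 ≡ 17. So 9^12 ≡ 17 (mod 59).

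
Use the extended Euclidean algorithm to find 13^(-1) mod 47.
Extended GCD: 13(-18) + 47(5) = 1. So 13^(-1) ≡ 29 ≡ 29 (mod 47). Verify: 13 × 29 = 377 ≡ 1 (mod 47)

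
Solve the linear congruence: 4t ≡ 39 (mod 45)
21

Since gcd(4, 45) = 1 divides 39, a solution exists.
Multiply both sides by the inverse of 4 mod 45:
  4^(-1) mod 45 = 34
  x ≡ 34 × 39 ≡ 1326 ≡ 21 (mod 45)
Verification: 4 × 21 = 84 = 1 × 45 + 39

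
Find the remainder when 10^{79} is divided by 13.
By Fermat: 10^{12} ≡ 1 (mod 13). 79 = 6×12 + 7. So 10^{79} ≡ 10^{7} ≡ 10 (mod 13)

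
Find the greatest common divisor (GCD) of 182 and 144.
2

Using the Euclidean algorithm:
182 = 1 × 144 + 38
144 = 3 × 38 + 30
38 = 1 × 30 + 8
30 = 3 × 8 + 6
8 = 1 × 6 + 2
6 = 3 × 2 + 0

GCD(182, 144) = 2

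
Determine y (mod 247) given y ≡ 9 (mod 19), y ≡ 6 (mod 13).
123

Using the Chinese Remainder Theorem:
M = product of moduli = 247
For equation 1: M_1 = 13, 13 ≡ 13 (mod 19), inverse of 13 mod 19 is 3 (check: 13 × 3 = 39 ≡ 1 (mod 19))
For equation 2: M_2 = 19, 19 ≡ 6 (mod 13), inverse of 19 mod 13 is 11 (check: 6 × 11 = 66 ≡ 1 (mod 13))
Combine: y ≡ Σ r_i×M_i×(M_i⁻¹ mod m_i) = 9×13×3 + 6×19×11 = 351 + 1254 = 1605
1605 mod 247 = 123
y ≡ 123 (mod 247)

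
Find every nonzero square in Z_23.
QRs mod 23: {1, 2, 3, 4, 6, 8, 9, 12, 13, 16, 18}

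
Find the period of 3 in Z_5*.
Powers of 3 mod 5: 3^1≡3, 3^2≡4, 3^3≡2, 3^4≡1. Order = 4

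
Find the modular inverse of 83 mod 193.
83^(-1) ≡ 100 (mod 193). Verification: 83 × 100 = 8300 ≡ 1 (mod 193)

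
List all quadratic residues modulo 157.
QRs mod 157: {1, 3, 4, 9, 10, 11, 12, 13, 14, 16, 17, 19, 25, 27, 30, 31, 33, 35, 36, 37, 39, 40, 42, 44, 46, 47, 48, 49, 51, 52, 56, 57, 58, 64, 67, 68, 71, 75, 76, 81, 82, 86, 89, 90, 93, 99, 100, 101, 105, 106, 108, 109, 110, 111, 113, 115, 117, 118, 120, 121, 122, 124, 126, 127, 130, 132, 138, 140, 141, 143, 144, 145, 146, 147, 148, 153, 154, 156}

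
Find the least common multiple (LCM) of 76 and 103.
7828

First find GCD(76, 103) using the Euclidean algorithm:
76 = 0 × 103 + 76
103 = 1 × 76 + 27
76 = 2 × 27 + 22
27 = 1 × 22 + 5
22 = 4 × 5 + 2
5 = 2 × 2 + 1
2 = 2 × 1 + 0
GCD(76, 103) = 1

LCM formula: LCM(a, b) = (a × b) / GCD(a, b)
LCM(76, 103) = (76 × 103) / 1
LCM(76, 103) = 7828 / 1
LCM(76, 103) = 7828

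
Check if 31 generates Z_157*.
p - 1 = 156 has prime divisors 2, 3, 13. Check 31^(156/q) mod 157 for each: 31^(156/2) = 31^78 ≡ 1, 31^(156/3) = 31^52 ≡ 144, 31^(156/13) = 31^12 ≡ 46 (mod 157). Since 31^78 ≡ 1 (mod 157), the order of 31 divides 78 (in fact the order is 78) ≠ 156, so it is not a primitive root.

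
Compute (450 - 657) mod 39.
27

(450 - 657) = -207
-207 mod 39 = 27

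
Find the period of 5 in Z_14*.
Powers of 5 mod 14: 5^1≡5, 5^2≡11, 5^3≡13, 5^4≡9, 5^5≡3, 5^6≡1. Order = 6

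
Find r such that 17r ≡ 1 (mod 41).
17^(-1) ≡ 29 (mod 41). Verification: 17 × 29 = 493 ≡ 1 (mod 41)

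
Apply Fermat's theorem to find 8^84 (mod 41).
By Fermat: 8^{40} ≡ 1 (mod 41). 84 = 2×40 + 4. So 8^{84} ≡ 8^{4} ≡ 37 (mod 41)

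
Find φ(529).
506

Prime factorization: 529 = 23^2
Using the formula φ(n) = n × Π(1 - 1/p) for each prime factor p:
φ(529) = 529 × (1 - 1/23)
φ(529) = 506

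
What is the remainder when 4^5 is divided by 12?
5 = 4 + 1 (binary 101). Repeated squaring mod 12: 4^1 ≡ 4; 4^2 ≡ 4² = 16 ≡ 4; 4^4 ≡ 4² = 16 ≡ 4. Multiply: 4^5 = 4^4 × 4^1 ≡ 4 × 4 (mod 12): 4 × 4 = 16 ≡ 4. So 4^5 ≡ 4 (mod 12).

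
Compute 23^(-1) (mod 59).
18

Using Extended Euclidean Algorithm:
gcd(23, 59) = 1
Bezout coefficients: 23 × 18 + 59 × -7 = 1
So 23 × 18 ≡ 1 (mod 59)
The inverse is 18 mod 59 = 18
Verification: 23 × 18 = 414 = 7 × 59 + 1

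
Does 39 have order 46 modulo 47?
p - 1 = 46 has prime divisors 2, 23. Check 39^(46/q) mod 47 for each: 39^(46/2) = 39^23 ≡ 46, 39^(46/23) = 39^2 ≡ 17 (mod 47). None of these is 1, so 39 has order 46 = φ(47), so it is a primitive root mod 47.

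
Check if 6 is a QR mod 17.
By Euler's criterion: 6^{8} ≡ 16 (mod 17). Since this equals -1 (≡ 16), 6 is not a QR.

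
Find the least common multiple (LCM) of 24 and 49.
1176

First find GCD(24, 49) using the Euclidean algorithm:
24 = 0 × 49 + 24
49 = 2 × 24 + 1
24 = 24 × 1 + 0
GCD(24, 49) = 1

LCM formula: LCM(a, b) = (a × b) / GCD(a, b)
LCM(24, 49) = (24 × 49) / 1
LCM(24, 49) = 1176 / 1
LCM(24, 49) = 1176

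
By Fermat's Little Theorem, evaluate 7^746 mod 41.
By Fermat: 7^{40} ≡ 1 (mod 41). 746 ≡ 26 (mod 40). So 7^{746} ≡ 7^{26} ≡ 21 (mod 41)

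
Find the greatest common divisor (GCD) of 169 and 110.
1

Using the Euclidean algorithm:
169 = 1 × 110 + 59
110 = 1 × 59 + 51
59 = 1 × 51 + 8
51 = 6 × 8 + 3
8 = 2 × 3 + 2
3 = 1 × 2 + 1
2 = 2 × 1 + 0

GCD(169, 110) = 1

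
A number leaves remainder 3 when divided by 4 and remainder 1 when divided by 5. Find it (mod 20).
M = 4 × 5 = 20. M₁ = 5, y₁ ≡ 1 (mod 4). M₂ = 4, y₂ ≡ 4 (mod 5). m = 3×5×1 + 1×4×4 ≡ 11 (mod 20)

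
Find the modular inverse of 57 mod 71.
57^(-1) ≡ 5 (mod 71). Verification: 57 × 5 = 285 ≡ 1 (mod 71)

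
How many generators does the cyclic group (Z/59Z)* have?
28

The number of primitive roots modulo p is φ(p-1) = φ(58)
φ(58) = 28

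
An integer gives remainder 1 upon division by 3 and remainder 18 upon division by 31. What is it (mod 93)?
M = 3 × 31 = 93. M₁ = 31, y₁ ≡ 1 (mod 3). M₂ = 3, y₂ ≡ 21 (mod 31). y = 1×31×1 + 18×3×21 ≡ 49 (mod 93). The smallest positive such number is 49.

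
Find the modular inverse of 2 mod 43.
2^(-1) ≡ 22 (mod 43). Verification: 2 × 22 = 44 ≡ 1 (mod 43)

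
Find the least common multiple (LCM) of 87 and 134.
11658

First find GCD(87, 134) using the Euclidean algorithm:
87 = 0 × 134 + 87
134 = 1 × 87 + 47
87 = 1 × 47 + 40
47 = 1 × 40 + 7
40 = 5 × 7 + 5
7 = 1 × 5 + 2
5 = 2 × 2 + 1
2 = 2 × 1 + 0
GCD(87, 134) = 1

LCM formula: LCM(a, b) = (a × b) / GCD(a, b)
LCM(87, 134) = (87 × 134) / 1
LCM(87, 134) = 11658 / 1
LCM(87, 134) = 11658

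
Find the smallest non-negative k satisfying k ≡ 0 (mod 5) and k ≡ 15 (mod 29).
M = 5 × 29 = 145. M₁ = 29, y₁ ≡ 4 (mod 5). M₂ = 5, y₂ ≡ 6 (mod 29). k = 0×29×4 + 15×5×6 ≡ 15 (mod 145)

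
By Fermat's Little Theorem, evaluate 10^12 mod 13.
By Fermat's Little Theorem, 10^{12} ≡ 1 (mod 13) since 13 is prime and gcd(10, 13) = 1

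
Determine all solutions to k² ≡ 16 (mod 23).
The square roots of 16 mod 23 are 4 and 19. Verify: 4² = 16 ≡ 16 (mod 23)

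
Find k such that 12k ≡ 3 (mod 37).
28

Since gcd(12, 37) = 1 divides 3, a solution exists.
Multiply both sides by the inverse of 12 mod 37:
  12^(-1) mod 37 = 34
  x ≡ 34 × 3 ≡ 102 ≡ 28 (mod 37)
Verification: 12 × 28 = 336 = 9 × 37 + 3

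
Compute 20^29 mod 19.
Using Fermat: 20^{18} ≡ 1 (mod 19). 29 ≡ 11 (mod 18). So 20^{29} ≡ 20^{11} ≡ 1 (mod 19)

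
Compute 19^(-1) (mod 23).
19^(-1) ≡ 17 (mod 23). Verification: 19 × 17 = 323 ≡ 1 (mod 23)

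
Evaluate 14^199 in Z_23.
Using Fermat: 14^{22} ≡ 1 (mod 23). 199 ≡ 1 (mod 22). So 14^{199} ≡ 14^{1} ≡ 14 (mod 23)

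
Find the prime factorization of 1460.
2^2 × 5 × 73

Divide by primes starting from smallest:
1460 ÷ 2 = 730
730 ÷ 2 = 365
365 ÷ 5 = 73
73 ÷ 73 = 1

1460 = 2^2 × 5 × 73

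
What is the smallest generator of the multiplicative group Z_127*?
p - 1 = 126 has prime divisors 2, 3, 7. h is a primitive root mod 127 iff h^(126/q) ≢ 1 (mod 127) for each such q.
h = 2: 2^63 ≡ 1, 2^42 ≡ 1, 2^18 ≡ 16 (mod 127); 2^63 ≡ 1, so not a primitive root.
h = 3: 3^63 ≡ 126, 3^42 ≡ 107, 3^18 ≡ 4 (mod 127); none is 1, so 3 has order 126 and is a primitive root.
The smallest primitive root mod 127 is g = 3.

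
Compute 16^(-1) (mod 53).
10

Using Extended Euclidean Algorithm:
gcd(16, 53) = 1
Bezout coefficients: 16 × 10 + 53 × -3 = 1
So 16 × 10 ≡ 1 (mod 53)
The inverse is 10 mod 53 = 10
Verification: 16 × 10 = 160 = 3 × 53 + 1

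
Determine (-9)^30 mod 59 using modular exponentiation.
Using repeated squaring. (-9) ≡ 50 (mod 59). 30 = 16 + 8 + 4 + 2 (binary 11110). Repeated squaring mod 59: 50^1 ≡ 50; 50^2 ≡ 50² = 2500 ≡ 22; 50^4 ≡ 22² = 484 ≡ 12; 50^8 ≡ 12² = 144 ≡ 26; 50^16 ≡ 26² = 676 ≡ 27. Multiply: (-9)^30 ≡ 50^16 × 50^8 × 50^4 × 50^2 ≡ 27 × 26 × 12 × 22 (mod 59): 27 × 26 = 702 ≡ 53; 53 × 12 = 636 ≡ 46; 46 × 22 = 1012 ≡ 9. So (-9)^30 ≡ 9 (mod 59).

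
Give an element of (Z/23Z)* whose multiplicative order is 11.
2 has order 11 mod 23 since 2^{11} ≡ 1 (mod 23) and no smaller power works.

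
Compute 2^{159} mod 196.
176

Using successive squaring:
Binary expansion of 159: 10011111
Powers of 2 mod 196 (each is the square of the previous):
  2^1 ≡ 2 (mod 196)
  2^2 ≡ 2² = 4 ≡ 4 (mod 196)
  2^4 ≡ 4² = 16 ≡ 16 (mod 196)
  2^8 ≡ 16² = 256 ≡ 60 (mod 196)
  2^16 ≡ 60² = 3600 ≡ 72 (mod 196)
  2^32 ≡ 72² = 5184 ≡ 88 (mod 196)
  2^64 ≡ 88² = 7744 ≡ 100 (mod 196)
  2^128 ≡ 100² = 10000 ≡ 4 (mod 196)
159 = 128 + 16 + 8 + 4 + 2 + 1, so 2^159 = 2^128 × 2^16 × 2^8 × 2^4 × 2^2 × 2^1 ≡ 4 × 72 × 60 × 16 × 4 × 2 (mod 196)
Multiplying step by step:
  4 × 72 = 288 ≡ 92 (mod 196)
  92 × 60 = 5520 ≡ 32 (mod 196)
  32 × 16 = 512 ≡ 120 (mod 196)
  120 × 4 = 480 ≡ 88 (mod 196)
  88 × 2 = 176 ≡ 176 (mod 196)
Result: 2^159 ≡ 176 (mod 196)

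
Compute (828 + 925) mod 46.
5

(828 + 925) = 1753
1753 mod 46 = 5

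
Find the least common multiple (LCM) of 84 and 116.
2436

First find GCD(84, 116) using the Euclidean algorithm:
84 = 0 × 116 + 84
116 = 1 × 84 + 32
84 = 2 × 32 + 20
32 = 1 × 20 + 12
20 = 1 × 12 + 8
12 = 1 × 8 + 4
8 = 2 × 4 + 0
GCD(84, 116) = 4

LCM formula: LCM(a, b) = (a × b) / GCD(a, b)
LCM(84, 116) = (84 × 116) / 4
LCM(84, 116) = 9744 / 4
LCM(84, 116) = 2436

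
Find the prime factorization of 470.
2 × 5 × 47

Divide by primes starting from smallest:
470 ÷ 2 = 235
235 ÷ 5 = 47
47 ÷ 47 = 1

470 = 2 × 5 × 47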